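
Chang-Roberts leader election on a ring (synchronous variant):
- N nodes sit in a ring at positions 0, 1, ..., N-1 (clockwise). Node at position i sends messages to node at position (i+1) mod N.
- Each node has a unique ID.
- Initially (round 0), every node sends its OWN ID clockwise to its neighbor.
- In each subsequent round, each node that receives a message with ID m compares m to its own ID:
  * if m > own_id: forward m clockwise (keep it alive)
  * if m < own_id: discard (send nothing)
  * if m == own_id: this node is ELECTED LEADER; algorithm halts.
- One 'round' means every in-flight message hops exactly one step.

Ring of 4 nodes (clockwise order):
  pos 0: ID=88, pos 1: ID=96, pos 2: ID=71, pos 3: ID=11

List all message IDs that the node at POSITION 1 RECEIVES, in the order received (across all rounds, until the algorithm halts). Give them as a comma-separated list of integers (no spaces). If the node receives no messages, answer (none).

Answer: 88,96

Derivation:
Round 1: pos1(id96) recv 88: drop; pos2(id71) recv 96: fwd; pos3(id11) recv 71: fwd; pos0(id88) recv 11: drop
Round 2: pos3(id11) recv 96: fwd; pos0(id88) recv 71: drop
Round 3: pos0(id88) recv 96: fwd
Round 4: pos1(id96) recv 96: ELECTED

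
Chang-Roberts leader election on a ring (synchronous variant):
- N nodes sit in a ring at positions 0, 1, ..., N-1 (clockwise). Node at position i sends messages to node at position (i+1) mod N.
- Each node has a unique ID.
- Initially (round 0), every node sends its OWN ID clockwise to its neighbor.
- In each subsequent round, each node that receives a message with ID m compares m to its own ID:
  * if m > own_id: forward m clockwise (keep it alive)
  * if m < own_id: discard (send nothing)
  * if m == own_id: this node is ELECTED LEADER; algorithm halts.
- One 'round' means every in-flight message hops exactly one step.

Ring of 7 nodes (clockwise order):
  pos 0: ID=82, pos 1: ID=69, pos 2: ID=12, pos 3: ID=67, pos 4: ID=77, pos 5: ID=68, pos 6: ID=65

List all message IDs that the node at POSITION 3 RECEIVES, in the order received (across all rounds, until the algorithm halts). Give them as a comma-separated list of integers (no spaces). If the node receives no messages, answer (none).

Round 1: pos1(id69) recv 82: fwd; pos2(id12) recv 69: fwd; pos3(id67) recv 12: drop; pos4(id77) recv 67: drop; pos5(id68) recv 77: fwd; pos6(id65) recv 68: fwd; pos0(id82) recv 65: drop
Round 2: pos2(id12) recv 82: fwd; pos3(id67) recv 69: fwd; pos6(id65) recv 77: fwd; pos0(id82) recv 68: drop
Round 3: pos3(id67) recv 82: fwd; pos4(id77) recv 69: drop; pos0(id82) recv 77: drop
Round 4: pos4(id77) recv 82: fwd
Round 5: pos5(id68) recv 82: fwd
Round 6: pos6(id65) recv 82: fwd
Round 7: pos0(id82) recv 82: ELECTED

Answer: 12,69,82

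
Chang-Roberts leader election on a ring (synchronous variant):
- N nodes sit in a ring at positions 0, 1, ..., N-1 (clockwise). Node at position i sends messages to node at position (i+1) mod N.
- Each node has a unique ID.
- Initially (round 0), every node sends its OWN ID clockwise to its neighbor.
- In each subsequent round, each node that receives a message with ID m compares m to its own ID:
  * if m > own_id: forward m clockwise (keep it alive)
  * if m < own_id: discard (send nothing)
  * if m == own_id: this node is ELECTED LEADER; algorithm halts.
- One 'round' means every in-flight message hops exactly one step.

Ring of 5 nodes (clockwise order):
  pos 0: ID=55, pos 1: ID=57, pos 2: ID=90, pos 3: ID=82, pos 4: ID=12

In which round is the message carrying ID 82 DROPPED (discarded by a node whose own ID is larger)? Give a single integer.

Round 1: pos1(id57) recv 55: drop; pos2(id90) recv 57: drop; pos3(id82) recv 90: fwd; pos4(id12) recv 82: fwd; pos0(id55) recv 12: drop
Round 2: pos4(id12) recv 90: fwd; pos0(id55) recv 82: fwd
Round 3: pos0(id55) recv 90: fwd; pos1(id57) recv 82: fwd
Round 4: pos1(id57) recv 90: fwd; pos2(id90) recv 82: drop
Round 5: pos2(id90) recv 90: ELECTED
Message ID 82 originates at pos 3; dropped at pos 2 in round 4

Answer: 4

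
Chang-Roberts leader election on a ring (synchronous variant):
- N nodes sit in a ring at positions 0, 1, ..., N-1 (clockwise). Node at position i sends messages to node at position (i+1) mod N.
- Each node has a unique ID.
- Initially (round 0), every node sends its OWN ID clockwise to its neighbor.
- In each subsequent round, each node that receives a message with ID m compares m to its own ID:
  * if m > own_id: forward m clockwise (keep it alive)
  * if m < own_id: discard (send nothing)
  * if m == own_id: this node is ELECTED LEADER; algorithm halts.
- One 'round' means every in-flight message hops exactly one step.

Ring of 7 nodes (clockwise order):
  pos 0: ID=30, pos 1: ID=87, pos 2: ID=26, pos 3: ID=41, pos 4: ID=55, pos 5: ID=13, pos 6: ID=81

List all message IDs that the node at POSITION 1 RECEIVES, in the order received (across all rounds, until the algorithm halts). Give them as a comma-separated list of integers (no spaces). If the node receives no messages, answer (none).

Round 1: pos1(id87) recv 30: drop; pos2(id26) recv 87: fwd; pos3(id41) recv 26: drop; pos4(id55) recv 41: drop; pos5(id13) recv 55: fwd; pos6(id81) recv 13: drop; pos0(id30) recv 81: fwd
Round 2: pos3(id41) recv 87: fwd; pos6(id81) recv 55: drop; pos1(id87) recv 81: drop
Round 3: pos4(id55) recv 87: fwd
Round 4: pos5(id13) recv 87: fwd
Round 5: pos6(id81) recv 87: fwd
Round 6: pos0(id30) recv 87: fwd
Round 7: pos1(id87) recv 87: ELECTED

Answer: 30,81,87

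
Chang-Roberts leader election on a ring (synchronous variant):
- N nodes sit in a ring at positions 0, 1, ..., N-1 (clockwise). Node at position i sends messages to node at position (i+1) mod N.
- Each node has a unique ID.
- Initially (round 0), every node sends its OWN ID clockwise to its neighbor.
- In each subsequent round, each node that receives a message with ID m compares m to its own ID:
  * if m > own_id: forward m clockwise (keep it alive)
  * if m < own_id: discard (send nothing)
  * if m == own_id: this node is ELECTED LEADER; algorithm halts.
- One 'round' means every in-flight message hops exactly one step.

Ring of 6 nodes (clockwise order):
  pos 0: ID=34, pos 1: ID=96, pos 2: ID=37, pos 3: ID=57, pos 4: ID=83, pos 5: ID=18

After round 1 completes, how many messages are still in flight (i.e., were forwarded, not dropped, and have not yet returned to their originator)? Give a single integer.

Answer: 2

Derivation:
Round 1: pos1(id96) recv 34: drop; pos2(id37) recv 96: fwd; pos3(id57) recv 37: drop; pos4(id83) recv 57: drop; pos5(id18) recv 83: fwd; pos0(id34) recv 18: drop
After round 1: 2 messages still in flight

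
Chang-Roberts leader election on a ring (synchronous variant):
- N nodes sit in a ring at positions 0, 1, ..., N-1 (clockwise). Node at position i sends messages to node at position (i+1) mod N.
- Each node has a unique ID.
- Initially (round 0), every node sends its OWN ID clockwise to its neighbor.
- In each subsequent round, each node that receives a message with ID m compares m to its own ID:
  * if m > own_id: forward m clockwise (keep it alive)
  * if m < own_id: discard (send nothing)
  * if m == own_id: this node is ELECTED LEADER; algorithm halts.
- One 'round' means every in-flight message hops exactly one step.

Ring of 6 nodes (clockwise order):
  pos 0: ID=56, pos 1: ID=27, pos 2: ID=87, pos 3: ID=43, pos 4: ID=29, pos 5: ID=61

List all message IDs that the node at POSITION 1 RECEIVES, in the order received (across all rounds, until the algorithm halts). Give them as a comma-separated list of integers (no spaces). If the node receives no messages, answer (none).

Answer: 56,61,87

Derivation:
Round 1: pos1(id27) recv 56: fwd; pos2(id87) recv 27: drop; pos3(id43) recv 87: fwd; pos4(id29) recv 43: fwd; pos5(id61) recv 29: drop; pos0(id56) recv 61: fwd
Round 2: pos2(id87) recv 56: drop; pos4(id29) recv 87: fwd; pos5(id61) recv 43: drop; pos1(id27) recv 61: fwd
Round 3: pos5(id61) recv 87: fwd; pos2(id87) recv 61: drop
Round 4: pos0(id56) recv 87: fwd
Round 5: pos1(id27) recv 87: fwd
Round 6: pos2(id87) recv 87: ELECTED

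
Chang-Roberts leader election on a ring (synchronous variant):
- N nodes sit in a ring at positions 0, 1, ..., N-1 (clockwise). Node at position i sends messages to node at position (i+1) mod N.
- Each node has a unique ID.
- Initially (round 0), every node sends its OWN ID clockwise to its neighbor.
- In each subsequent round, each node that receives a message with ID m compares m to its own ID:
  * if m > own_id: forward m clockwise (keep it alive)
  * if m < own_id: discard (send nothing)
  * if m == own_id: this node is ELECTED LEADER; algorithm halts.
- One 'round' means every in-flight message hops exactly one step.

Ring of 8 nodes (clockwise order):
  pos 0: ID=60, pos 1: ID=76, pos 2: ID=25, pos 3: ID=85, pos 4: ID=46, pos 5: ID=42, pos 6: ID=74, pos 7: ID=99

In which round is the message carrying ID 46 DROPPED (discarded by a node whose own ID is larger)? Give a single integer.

Round 1: pos1(id76) recv 60: drop; pos2(id25) recv 76: fwd; pos3(id85) recv 25: drop; pos4(id46) recv 85: fwd; pos5(id42) recv 46: fwd; pos6(id74) recv 42: drop; pos7(id99) recv 74: drop; pos0(id60) recv 99: fwd
Round 2: pos3(id85) recv 76: drop; pos5(id42) recv 85: fwd; pos6(id74) recv 46: drop; pos1(id76) recv 99: fwd
Round 3: pos6(id74) recv 85: fwd; pos2(id25) recv 99: fwd
Round 4: pos7(id99) recv 85: drop; pos3(id85) recv 99: fwd
Round 5: pos4(id46) recv 99: fwd
Round 6: pos5(id42) recv 99: fwd
Round 7: pos6(id74) recv 99: fwd
Round 8: pos7(id99) recv 99: ELECTED
Message ID 46 originates at pos 4; dropped at pos 6 in round 2

Answer: 2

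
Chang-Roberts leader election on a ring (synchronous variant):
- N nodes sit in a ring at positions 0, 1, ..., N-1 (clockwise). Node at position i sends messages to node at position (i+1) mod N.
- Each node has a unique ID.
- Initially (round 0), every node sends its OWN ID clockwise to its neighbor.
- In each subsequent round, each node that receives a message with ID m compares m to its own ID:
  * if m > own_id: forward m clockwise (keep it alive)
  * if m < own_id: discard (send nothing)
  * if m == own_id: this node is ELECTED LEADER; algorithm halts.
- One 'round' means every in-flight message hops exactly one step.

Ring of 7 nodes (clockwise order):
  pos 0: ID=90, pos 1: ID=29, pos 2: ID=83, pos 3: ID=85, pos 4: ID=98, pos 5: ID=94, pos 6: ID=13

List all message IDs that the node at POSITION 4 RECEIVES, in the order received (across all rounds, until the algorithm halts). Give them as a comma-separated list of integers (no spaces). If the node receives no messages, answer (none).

Answer: 85,90,94,98

Derivation:
Round 1: pos1(id29) recv 90: fwd; pos2(id83) recv 29: drop; pos3(id85) recv 83: drop; pos4(id98) recv 85: drop; pos5(id94) recv 98: fwd; pos6(id13) recv 94: fwd; pos0(id90) recv 13: drop
Round 2: pos2(id83) recv 90: fwd; pos6(id13) recv 98: fwd; pos0(id90) recv 94: fwd
Round 3: pos3(id85) recv 90: fwd; pos0(id90) recv 98: fwd; pos1(id29) recv 94: fwd
Round 4: pos4(id98) recv 90: drop; pos1(id29) recv 98: fwd; pos2(id83) recv 94: fwd
Round 5: pos2(id83) recv 98: fwd; pos3(id85) recv 94: fwd
Round 6: pos3(id85) recv 98: fwd; pos4(id98) recv 94: drop
Round 7: pos4(id98) recv 98: ELECTED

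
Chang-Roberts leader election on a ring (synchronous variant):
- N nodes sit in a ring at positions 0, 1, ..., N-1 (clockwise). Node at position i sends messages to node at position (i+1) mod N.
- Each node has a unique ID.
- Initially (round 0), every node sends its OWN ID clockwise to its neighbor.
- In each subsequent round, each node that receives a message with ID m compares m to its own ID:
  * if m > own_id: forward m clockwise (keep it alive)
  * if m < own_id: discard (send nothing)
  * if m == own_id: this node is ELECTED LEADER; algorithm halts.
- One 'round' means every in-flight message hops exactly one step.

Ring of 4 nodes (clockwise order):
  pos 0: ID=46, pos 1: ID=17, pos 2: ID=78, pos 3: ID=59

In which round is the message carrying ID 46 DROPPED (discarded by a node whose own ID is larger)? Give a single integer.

Round 1: pos1(id17) recv 46: fwd; pos2(id78) recv 17: drop; pos3(id59) recv 78: fwd; pos0(id46) recv 59: fwd
Round 2: pos2(id78) recv 46: drop; pos0(id46) recv 78: fwd; pos1(id17) recv 59: fwd
Round 3: pos1(id17) recv 78: fwd; pos2(id78) recv 59: drop
Round 4: pos2(id78) recv 78: ELECTED
Message ID 46 originates at pos 0; dropped at pos 2 in round 2

Answer: 2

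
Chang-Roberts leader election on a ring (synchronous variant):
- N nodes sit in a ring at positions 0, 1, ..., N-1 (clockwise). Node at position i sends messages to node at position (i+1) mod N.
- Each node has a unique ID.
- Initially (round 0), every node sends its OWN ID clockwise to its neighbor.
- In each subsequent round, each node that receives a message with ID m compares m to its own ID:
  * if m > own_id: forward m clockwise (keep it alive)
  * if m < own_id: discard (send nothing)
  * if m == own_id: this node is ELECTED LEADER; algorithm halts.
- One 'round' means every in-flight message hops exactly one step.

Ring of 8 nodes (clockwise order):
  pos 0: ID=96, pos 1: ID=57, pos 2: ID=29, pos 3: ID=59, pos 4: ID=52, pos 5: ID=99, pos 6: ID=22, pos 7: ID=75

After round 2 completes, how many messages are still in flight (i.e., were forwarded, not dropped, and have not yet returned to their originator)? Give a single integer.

Answer: 2

Derivation:
Round 1: pos1(id57) recv 96: fwd; pos2(id29) recv 57: fwd; pos3(id59) recv 29: drop; pos4(id52) recv 59: fwd; pos5(id99) recv 52: drop; pos6(id22) recv 99: fwd; pos7(id75) recv 22: drop; pos0(id96) recv 75: drop
Round 2: pos2(id29) recv 96: fwd; pos3(id59) recv 57: drop; pos5(id99) recv 59: drop; pos7(id75) recv 99: fwd
After round 2: 2 messages still in flight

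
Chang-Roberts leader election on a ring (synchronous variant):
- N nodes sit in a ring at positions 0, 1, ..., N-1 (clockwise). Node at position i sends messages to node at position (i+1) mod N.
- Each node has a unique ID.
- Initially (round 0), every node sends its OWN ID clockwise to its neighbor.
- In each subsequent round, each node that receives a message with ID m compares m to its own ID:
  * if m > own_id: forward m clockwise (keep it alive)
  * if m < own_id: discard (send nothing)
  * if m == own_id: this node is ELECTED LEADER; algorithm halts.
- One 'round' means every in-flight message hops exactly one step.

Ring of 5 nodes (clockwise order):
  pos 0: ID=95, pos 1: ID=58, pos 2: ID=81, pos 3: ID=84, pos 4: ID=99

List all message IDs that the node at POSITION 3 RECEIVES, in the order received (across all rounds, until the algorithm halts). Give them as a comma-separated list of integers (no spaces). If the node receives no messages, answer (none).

Round 1: pos1(id58) recv 95: fwd; pos2(id81) recv 58: drop; pos3(id84) recv 81: drop; pos4(id99) recv 84: drop; pos0(id95) recv 99: fwd
Round 2: pos2(id81) recv 95: fwd; pos1(id58) recv 99: fwd
Round 3: pos3(id84) recv 95: fwd; pos2(id81) recv 99: fwd
Round 4: pos4(id99) recv 95: drop; pos3(id84) recv 99: fwd
Round 5: pos4(id99) recv 99: ELECTED

Answer: 81,95,99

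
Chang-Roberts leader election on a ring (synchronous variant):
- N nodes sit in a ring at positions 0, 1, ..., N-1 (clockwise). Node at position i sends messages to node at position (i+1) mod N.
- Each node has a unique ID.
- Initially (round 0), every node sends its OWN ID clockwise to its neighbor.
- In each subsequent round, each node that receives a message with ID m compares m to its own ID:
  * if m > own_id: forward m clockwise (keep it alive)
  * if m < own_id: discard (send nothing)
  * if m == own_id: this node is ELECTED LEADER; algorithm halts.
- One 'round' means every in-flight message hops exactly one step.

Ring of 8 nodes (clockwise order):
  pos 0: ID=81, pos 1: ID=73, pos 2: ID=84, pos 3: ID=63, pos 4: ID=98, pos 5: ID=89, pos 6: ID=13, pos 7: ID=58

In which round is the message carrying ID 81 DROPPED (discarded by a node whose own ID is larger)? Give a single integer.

Round 1: pos1(id73) recv 81: fwd; pos2(id84) recv 73: drop; pos3(id63) recv 84: fwd; pos4(id98) recv 63: drop; pos5(id89) recv 98: fwd; pos6(id13) recv 89: fwd; pos7(id58) recv 13: drop; pos0(id81) recv 58: drop
Round 2: pos2(id84) recv 81: drop; pos4(id98) recv 84: drop; pos6(id13) recv 98: fwd; pos7(id58) recv 89: fwd
Round 3: pos7(id58) recv 98: fwd; pos0(id81) recv 89: fwd
Round 4: pos0(id81) recv 98: fwd; pos1(id73) recv 89: fwd
Round 5: pos1(id73) recv 98: fwd; pos2(id84) recv 89: fwd
Round 6: pos2(id84) recv 98: fwd; pos3(id63) recv 89: fwd
Round 7: pos3(id63) recv 98: fwd; pos4(id98) recv 89: drop
Round 8: pos4(id98) recv 98: ELECTED
Message ID 81 originates at pos 0; dropped at pos 2 in round 2

Answer: 2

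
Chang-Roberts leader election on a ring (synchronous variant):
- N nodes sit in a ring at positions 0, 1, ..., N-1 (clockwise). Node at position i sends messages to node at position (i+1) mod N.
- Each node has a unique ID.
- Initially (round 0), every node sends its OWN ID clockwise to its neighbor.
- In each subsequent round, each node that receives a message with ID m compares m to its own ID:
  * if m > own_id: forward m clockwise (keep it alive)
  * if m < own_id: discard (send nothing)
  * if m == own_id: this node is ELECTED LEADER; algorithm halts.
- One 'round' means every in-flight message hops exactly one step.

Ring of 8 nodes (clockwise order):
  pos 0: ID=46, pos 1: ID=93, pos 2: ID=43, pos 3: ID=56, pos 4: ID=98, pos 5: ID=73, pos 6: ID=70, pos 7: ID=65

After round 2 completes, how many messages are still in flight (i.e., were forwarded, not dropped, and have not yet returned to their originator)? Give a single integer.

Round 1: pos1(id93) recv 46: drop; pos2(id43) recv 93: fwd; pos3(id56) recv 43: drop; pos4(id98) recv 56: drop; pos5(id73) recv 98: fwd; pos6(id70) recv 73: fwd; pos7(id65) recv 70: fwd; pos0(id46) recv 65: fwd
Round 2: pos3(id56) recv 93: fwd; pos6(id70) recv 98: fwd; pos7(id65) recv 73: fwd; pos0(id46) recv 70: fwd; pos1(id93) recv 65: drop
After round 2: 4 messages still in flight

Answer: 4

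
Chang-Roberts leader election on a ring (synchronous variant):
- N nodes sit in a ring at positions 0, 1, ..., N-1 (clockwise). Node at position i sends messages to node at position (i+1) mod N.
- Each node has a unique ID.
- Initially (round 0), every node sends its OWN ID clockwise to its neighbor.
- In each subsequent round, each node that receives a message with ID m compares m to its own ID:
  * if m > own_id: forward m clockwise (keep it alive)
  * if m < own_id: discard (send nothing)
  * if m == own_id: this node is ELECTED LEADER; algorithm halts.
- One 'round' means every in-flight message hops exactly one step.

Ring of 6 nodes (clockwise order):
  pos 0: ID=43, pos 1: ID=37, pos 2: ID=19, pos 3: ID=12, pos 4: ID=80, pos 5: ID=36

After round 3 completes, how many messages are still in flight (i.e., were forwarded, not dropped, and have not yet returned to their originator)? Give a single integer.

Answer: 2

Derivation:
Round 1: pos1(id37) recv 43: fwd; pos2(id19) recv 37: fwd; pos3(id12) recv 19: fwd; pos4(id80) recv 12: drop; pos5(id36) recv 80: fwd; pos0(id43) recv 36: drop
Round 2: pos2(id19) recv 43: fwd; pos3(id12) recv 37: fwd; pos4(id80) recv 19: drop; pos0(id43) recv 80: fwd
Round 3: pos3(id12) recv 43: fwd; pos4(id80) recv 37: drop; pos1(id37) recv 80: fwd
After round 3: 2 messages still in flight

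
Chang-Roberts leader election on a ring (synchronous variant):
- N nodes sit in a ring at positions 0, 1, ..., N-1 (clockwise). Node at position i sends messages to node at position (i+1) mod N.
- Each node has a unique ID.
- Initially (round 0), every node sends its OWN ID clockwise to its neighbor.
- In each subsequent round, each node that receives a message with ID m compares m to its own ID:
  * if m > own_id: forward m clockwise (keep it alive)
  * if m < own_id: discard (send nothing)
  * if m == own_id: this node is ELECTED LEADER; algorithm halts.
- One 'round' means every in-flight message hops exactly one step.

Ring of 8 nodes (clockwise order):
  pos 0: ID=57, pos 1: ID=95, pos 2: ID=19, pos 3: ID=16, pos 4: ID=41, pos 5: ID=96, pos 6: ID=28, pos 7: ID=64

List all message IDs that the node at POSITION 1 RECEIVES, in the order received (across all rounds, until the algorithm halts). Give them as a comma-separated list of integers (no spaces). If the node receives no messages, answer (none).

Answer: 57,64,96

Derivation:
Round 1: pos1(id95) recv 57: drop; pos2(id19) recv 95: fwd; pos3(id16) recv 19: fwd; pos4(id41) recv 16: drop; pos5(id96) recv 41: drop; pos6(id28) recv 96: fwd; pos7(id64) recv 28: drop; pos0(id57) recv 64: fwd
Round 2: pos3(id16) recv 95: fwd; pos4(id41) recv 19: drop; pos7(id64) recv 96: fwd; pos1(id95) recv 64: drop
Round 3: pos4(id41) recv 95: fwd; pos0(id57) recv 96: fwd
Round 4: pos5(id96) recv 95: drop; pos1(id95) recv 96: fwd
Round 5: pos2(id19) recv 96: fwd
Round 6: pos3(id16) recv 96: fwd
Round 7: pos4(id41) recv 96: fwd
Round 8: pos5(id96) recv 96: ELECTED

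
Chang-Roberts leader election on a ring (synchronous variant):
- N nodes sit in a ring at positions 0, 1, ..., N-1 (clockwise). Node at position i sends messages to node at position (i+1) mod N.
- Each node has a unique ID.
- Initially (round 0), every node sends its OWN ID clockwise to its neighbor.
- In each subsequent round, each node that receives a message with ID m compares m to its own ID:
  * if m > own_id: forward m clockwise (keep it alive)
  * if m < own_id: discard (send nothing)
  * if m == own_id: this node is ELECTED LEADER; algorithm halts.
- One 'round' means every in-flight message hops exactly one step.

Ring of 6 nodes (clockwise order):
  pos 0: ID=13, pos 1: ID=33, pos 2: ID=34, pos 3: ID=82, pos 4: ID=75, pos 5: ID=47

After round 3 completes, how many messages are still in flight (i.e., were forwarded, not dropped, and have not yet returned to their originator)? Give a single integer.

Answer: 3

Derivation:
Round 1: pos1(id33) recv 13: drop; pos2(id34) recv 33: drop; pos3(id82) recv 34: drop; pos4(id75) recv 82: fwd; pos5(id47) recv 75: fwd; pos0(id13) recv 47: fwd
Round 2: pos5(id47) recv 82: fwd; pos0(id13) recv 75: fwd; pos1(id33) recv 47: fwd
Round 3: pos0(id13) recv 82: fwd; pos1(id33) recv 75: fwd; pos2(id34) recv 47: fwd
After round 3: 3 messages still in flight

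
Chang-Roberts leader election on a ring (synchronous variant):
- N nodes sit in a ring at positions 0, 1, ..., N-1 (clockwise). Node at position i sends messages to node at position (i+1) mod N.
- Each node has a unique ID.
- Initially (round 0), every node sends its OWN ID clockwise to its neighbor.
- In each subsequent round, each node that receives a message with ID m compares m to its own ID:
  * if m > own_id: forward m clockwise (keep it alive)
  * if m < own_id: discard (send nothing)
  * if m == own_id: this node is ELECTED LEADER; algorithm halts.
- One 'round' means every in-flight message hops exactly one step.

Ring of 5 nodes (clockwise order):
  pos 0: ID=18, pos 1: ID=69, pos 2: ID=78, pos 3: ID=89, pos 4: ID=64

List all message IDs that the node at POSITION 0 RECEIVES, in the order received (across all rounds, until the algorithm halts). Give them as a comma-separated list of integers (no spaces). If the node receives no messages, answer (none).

Round 1: pos1(id69) recv 18: drop; pos2(id78) recv 69: drop; pos3(id89) recv 78: drop; pos4(id64) recv 89: fwd; pos0(id18) recv 64: fwd
Round 2: pos0(id18) recv 89: fwd; pos1(id69) recv 64: drop
Round 3: pos1(id69) recv 89: fwd
Round 4: pos2(id78) recv 89: fwd
Round 5: pos3(id89) recv 89: ELECTED

Answer: 64,89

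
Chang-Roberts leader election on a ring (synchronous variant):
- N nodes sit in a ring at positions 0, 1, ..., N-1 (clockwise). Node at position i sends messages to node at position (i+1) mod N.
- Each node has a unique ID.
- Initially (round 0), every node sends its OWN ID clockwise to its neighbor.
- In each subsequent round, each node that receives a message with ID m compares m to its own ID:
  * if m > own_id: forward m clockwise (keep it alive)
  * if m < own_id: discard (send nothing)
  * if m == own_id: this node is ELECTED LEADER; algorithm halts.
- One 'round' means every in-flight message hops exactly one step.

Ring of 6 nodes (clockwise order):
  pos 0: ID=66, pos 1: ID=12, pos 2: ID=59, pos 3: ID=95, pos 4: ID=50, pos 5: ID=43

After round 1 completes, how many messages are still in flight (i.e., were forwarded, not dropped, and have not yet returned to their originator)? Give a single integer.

Answer: 3

Derivation:
Round 1: pos1(id12) recv 66: fwd; pos2(id59) recv 12: drop; pos3(id95) recv 59: drop; pos4(id50) recv 95: fwd; pos5(id43) recv 50: fwd; pos0(id66) recv 43: drop
After round 1: 3 messages still in flight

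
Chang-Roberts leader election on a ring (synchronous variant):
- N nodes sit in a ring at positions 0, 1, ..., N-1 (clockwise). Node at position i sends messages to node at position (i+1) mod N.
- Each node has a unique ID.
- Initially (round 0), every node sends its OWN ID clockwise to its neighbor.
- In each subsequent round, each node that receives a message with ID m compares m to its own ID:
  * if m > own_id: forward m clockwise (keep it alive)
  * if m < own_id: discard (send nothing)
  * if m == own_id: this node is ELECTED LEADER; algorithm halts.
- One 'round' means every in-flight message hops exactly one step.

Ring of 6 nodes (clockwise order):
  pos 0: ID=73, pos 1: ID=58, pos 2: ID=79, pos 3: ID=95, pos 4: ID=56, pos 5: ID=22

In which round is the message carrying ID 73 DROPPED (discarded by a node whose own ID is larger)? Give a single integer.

Answer: 2

Derivation:
Round 1: pos1(id58) recv 73: fwd; pos2(id79) recv 58: drop; pos3(id95) recv 79: drop; pos4(id56) recv 95: fwd; pos5(id22) recv 56: fwd; pos0(id73) recv 22: drop
Round 2: pos2(id79) recv 73: drop; pos5(id22) recv 95: fwd; pos0(id73) recv 56: drop
Round 3: pos0(id73) recv 95: fwd
Round 4: pos1(id58) recv 95: fwd
Round 5: pos2(id79) recv 95: fwd
Round 6: pos3(id95) recv 95: ELECTED
Message ID 73 originates at pos 0; dropped at pos 2 in round 2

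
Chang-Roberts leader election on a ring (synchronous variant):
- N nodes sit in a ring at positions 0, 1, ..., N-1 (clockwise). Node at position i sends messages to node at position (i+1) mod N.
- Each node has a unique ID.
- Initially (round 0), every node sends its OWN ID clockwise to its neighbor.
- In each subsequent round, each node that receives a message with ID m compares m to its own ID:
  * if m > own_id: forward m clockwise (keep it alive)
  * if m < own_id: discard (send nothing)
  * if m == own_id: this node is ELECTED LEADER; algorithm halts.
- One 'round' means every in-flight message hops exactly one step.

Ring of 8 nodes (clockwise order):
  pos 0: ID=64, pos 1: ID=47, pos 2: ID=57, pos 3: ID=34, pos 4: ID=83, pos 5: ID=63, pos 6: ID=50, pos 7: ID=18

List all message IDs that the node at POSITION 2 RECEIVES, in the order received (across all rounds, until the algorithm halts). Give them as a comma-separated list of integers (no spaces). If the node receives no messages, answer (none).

Answer: 47,64,83

Derivation:
Round 1: pos1(id47) recv 64: fwd; pos2(id57) recv 47: drop; pos3(id34) recv 57: fwd; pos4(id83) recv 34: drop; pos5(id63) recv 83: fwd; pos6(id50) recv 63: fwd; pos7(id18) recv 50: fwd; pos0(id64) recv 18: drop
Round 2: pos2(id57) recv 64: fwd; pos4(id83) recv 57: drop; pos6(id50) recv 83: fwd; pos7(id18) recv 63: fwd; pos0(id64) recv 50: drop
Round 3: pos3(id34) recv 64: fwd; pos7(id18) recv 83: fwd; pos0(id64) recv 63: drop
Round 4: pos4(id83) recv 64: drop; pos0(id64) recv 83: fwd
Round 5: pos1(id47) recv 83: fwd
Round 6: pos2(id57) recv 83: fwd
Round 7: pos3(id34) recv 83: fwd
Round 8: pos4(id83) recv 83: ELECTED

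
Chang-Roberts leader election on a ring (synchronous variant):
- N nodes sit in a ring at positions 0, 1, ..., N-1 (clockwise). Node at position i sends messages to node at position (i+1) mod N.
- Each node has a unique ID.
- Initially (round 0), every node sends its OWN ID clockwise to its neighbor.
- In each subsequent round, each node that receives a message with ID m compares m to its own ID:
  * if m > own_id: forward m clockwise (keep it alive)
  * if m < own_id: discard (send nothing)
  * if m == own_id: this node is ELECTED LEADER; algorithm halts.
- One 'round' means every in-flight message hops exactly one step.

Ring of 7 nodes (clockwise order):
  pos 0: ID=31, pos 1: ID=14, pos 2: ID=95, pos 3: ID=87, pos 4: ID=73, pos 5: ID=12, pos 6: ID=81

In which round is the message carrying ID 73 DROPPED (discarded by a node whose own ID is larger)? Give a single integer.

Round 1: pos1(id14) recv 31: fwd; pos2(id95) recv 14: drop; pos3(id87) recv 95: fwd; pos4(id73) recv 87: fwd; pos5(id12) recv 73: fwd; pos6(id81) recv 12: drop; pos0(id31) recv 81: fwd
Round 2: pos2(id95) recv 31: drop; pos4(id73) recv 95: fwd; pos5(id12) recv 87: fwd; pos6(id81) recv 73: drop; pos1(id14) recv 81: fwd
Round 3: pos5(id12) recv 95: fwd; pos6(id81) recv 87: fwd; pos2(id95) recv 81: drop
Round 4: pos6(id81) recv 95: fwd; pos0(id31) recv 87: fwd
Round 5: pos0(id31) recv 95: fwd; pos1(id14) recv 87: fwd
Round 6: pos1(id14) recv 95: fwd; pos2(id95) recv 87: drop
Round 7: pos2(id95) recv 95: ELECTED
Message ID 73 originates at pos 4; dropped at pos 6 in round 2

Answer: 2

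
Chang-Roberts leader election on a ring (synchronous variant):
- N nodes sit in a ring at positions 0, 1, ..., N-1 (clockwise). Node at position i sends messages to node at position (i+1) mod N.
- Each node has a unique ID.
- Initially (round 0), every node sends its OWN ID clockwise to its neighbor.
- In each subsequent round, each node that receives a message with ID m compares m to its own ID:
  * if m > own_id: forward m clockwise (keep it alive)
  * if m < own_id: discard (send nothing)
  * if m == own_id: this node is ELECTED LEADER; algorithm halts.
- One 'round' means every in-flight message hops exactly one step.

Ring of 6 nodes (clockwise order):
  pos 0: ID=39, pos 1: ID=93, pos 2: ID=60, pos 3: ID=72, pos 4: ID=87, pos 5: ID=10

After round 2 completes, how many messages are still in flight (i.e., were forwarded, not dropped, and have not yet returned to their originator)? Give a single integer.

Round 1: pos1(id93) recv 39: drop; pos2(id60) recv 93: fwd; pos3(id72) recv 60: drop; pos4(id87) recv 72: drop; pos5(id10) recv 87: fwd; pos0(id39) recv 10: drop
Round 2: pos3(id72) recv 93: fwd; pos0(id39) recv 87: fwd
After round 2: 2 messages still in flight

Answer: 2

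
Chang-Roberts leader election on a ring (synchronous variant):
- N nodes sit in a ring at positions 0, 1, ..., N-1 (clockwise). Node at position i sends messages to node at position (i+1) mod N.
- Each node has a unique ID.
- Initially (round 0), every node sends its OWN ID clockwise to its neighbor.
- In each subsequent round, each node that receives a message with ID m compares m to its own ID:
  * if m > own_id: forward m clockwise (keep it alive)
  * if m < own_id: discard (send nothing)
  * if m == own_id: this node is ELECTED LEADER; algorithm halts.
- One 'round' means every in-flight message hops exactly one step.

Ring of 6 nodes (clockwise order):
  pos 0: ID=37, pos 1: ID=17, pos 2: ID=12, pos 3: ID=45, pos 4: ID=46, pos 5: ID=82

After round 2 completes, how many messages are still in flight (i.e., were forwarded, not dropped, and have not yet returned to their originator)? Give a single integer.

Answer: 2

Derivation:
Round 1: pos1(id17) recv 37: fwd; pos2(id12) recv 17: fwd; pos3(id45) recv 12: drop; pos4(id46) recv 45: drop; pos5(id82) recv 46: drop; pos0(id37) recv 82: fwd
Round 2: pos2(id12) recv 37: fwd; pos3(id45) recv 17: drop; pos1(id17) recv 82: fwd
After round 2: 2 messages still in flight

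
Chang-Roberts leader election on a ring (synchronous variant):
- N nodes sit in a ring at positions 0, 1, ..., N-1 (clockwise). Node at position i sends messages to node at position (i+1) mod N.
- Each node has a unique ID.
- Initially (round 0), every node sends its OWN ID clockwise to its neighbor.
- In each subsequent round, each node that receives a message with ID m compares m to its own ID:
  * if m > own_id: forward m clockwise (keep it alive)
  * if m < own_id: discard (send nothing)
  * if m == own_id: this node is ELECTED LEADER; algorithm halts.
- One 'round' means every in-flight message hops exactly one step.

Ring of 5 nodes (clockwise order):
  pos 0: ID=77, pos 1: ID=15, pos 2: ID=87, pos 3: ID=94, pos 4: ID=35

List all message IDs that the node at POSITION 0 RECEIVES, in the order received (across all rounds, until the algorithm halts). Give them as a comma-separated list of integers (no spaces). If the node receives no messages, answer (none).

Round 1: pos1(id15) recv 77: fwd; pos2(id87) recv 15: drop; pos3(id94) recv 87: drop; pos4(id35) recv 94: fwd; pos0(id77) recv 35: drop
Round 2: pos2(id87) recv 77: drop; pos0(id77) recv 94: fwd
Round 3: pos1(id15) recv 94: fwd
Round 4: pos2(id87) recv 94: fwd
Round 5: pos3(id94) recv 94: ELECTED

Answer: 35,94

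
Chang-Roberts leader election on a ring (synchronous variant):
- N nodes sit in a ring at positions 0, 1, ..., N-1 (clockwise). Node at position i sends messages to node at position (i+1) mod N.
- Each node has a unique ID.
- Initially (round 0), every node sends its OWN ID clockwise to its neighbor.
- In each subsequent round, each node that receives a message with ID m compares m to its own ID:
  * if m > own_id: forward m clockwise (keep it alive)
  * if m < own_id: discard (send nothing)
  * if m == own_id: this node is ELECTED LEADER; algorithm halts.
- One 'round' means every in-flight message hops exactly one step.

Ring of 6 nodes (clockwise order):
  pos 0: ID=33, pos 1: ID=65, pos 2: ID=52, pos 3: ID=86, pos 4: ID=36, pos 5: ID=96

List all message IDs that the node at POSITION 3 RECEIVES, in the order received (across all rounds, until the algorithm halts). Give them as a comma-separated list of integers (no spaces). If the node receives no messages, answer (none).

Answer: 52,65,96

Derivation:
Round 1: pos1(id65) recv 33: drop; pos2(id52) recv 65: fwd; pos3(id86) recv 52: drop; pos4(id36) recv 86: fwd; pos5(id96) recv 36: drop; pos0(id33) recv 96: fwd
Round 2: pos3(id86) recv 65: drop; pos5(id96) recv 86: drop; pos1(id65) recv 96: fwd
Round 3: pos2(id52) recv 96: fwd
Round 4: pos3(id86) recv 96: fwd
Round 5: pos4(id36) recv 96: fwd
Round 6: pos5(id96) recv 96: ELECTED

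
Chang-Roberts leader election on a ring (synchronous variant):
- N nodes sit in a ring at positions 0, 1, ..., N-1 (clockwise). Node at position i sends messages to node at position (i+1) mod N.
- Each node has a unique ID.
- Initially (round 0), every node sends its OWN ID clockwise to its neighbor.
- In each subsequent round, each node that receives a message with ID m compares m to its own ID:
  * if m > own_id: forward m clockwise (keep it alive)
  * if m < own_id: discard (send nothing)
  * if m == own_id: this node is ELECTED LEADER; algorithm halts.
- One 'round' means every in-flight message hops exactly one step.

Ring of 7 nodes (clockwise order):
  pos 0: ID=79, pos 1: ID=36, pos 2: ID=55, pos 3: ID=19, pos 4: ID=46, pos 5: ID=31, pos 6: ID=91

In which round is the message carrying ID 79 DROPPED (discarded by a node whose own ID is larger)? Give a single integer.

Answer: 6

Derivation:
Round 1: pos1(id36) recv 79: fwd; pos2(id55) recv 36: drop; pos3(id19) recv 55: fwd; pos4(id46) recv 19: drop; pos5(id31) recv 46: fwd; pos6(id91) recv 31: drop; pos0(id79) recv 91: fwd
Round 2: pos2(id55) recv 79: fwd; pos4(id46) recv 55: fwd; pos6(id91) recv 46: drop; pos1(id36) recv 91: fwd
Round 3: pos3(id19) recv 79: fwd; pos5(id31) recv 55: fwd; pos2(id55) recv 91: fwd
Round 4: pos4(id46) recv 79: fwd; pos6(id91) recv 55: drop; pos3(id19) recv 91: fwd
Round 5: pos5(id31) recv 79: fwd; pos4(id46) recv 91: fwd
Round 6: pos6(id91) recv 79: drop; pos5(id31) recv 91: fwd
Round 7: pos6(id91) recv 91: ELECTED
Message ID 79 originates at pos 0; dropped at pos 6 in round 6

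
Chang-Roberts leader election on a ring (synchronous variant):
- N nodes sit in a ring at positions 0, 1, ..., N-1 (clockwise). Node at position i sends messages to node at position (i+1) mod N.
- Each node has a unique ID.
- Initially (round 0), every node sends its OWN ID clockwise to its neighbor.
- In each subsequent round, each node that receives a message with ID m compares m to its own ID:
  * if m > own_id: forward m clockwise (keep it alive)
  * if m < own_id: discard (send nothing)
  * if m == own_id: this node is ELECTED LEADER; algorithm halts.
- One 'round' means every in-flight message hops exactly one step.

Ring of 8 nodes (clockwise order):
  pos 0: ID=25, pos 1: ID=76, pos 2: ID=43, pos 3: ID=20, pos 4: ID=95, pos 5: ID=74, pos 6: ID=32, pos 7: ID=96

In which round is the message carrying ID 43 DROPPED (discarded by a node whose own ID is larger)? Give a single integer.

Answer: 2

Derivation:
Round 1: pos1(id76) recv 25: drop; pos2(id43) recv 76: fwd; pos3(id20) recv 43: fwd; pos4(id95) recv 20: drop; pos5(id74) recv 95: fwd; pos6(id32) recv 74: fwd; pos7(id96) recv 32: drop; pos0(id25) recv 96: fwd
Round 2: pos3(id20) recv 76: fwd; pos4(id95) recv 43: drop; pos6(id32) recv 95: fwd; pos7(id96) recv 74: drop; pos1(id76) recv 96: fwd
Round 3: pos4(id95) recv 76: drop; pos7(id96) recv 95: drop; pos2(id43) recv 96: fwd
Round 4: pos3(id20) recv 96: fwd
Round 5: pos4(id95) recv 96: fwd
Round 6: pos5(id74) recv 96: fwd
Round 7: pos6(id32) recv 96: fwd
Round 8: pos7(id96) recv 96: ELECTED
Message ID 43 originates at pos 2; dropped at pos 4 in round 2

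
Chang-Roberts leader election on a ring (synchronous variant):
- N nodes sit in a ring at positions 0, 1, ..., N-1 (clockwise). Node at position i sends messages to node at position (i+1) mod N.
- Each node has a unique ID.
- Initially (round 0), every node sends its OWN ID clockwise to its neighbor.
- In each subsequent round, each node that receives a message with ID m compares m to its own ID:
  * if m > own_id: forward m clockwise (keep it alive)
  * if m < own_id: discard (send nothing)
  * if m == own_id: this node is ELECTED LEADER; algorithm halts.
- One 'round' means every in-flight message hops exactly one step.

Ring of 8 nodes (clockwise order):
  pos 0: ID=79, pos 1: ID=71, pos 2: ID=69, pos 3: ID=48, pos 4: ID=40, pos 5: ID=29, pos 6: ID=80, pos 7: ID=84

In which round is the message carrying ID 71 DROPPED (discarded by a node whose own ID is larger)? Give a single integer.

Answer: 5

Derivation:
Round 1: pos1(id71) recv 79: fwd; pos2(id69) recv 71: fwd; pos3(id48) recv 69: fwd; pos4(id40) recv 48: fwd; pos5(id29) recv 40: fwd; pos6(id80) recv 29: drop; pos7(id84) recv 80: drop; pos0(id79) recv 84: fwd
Round 2: pos2(id69) recv 79: fwd; pos3(id48) recv 71: fwd; pos4(id40) recv 69: fwd; pos5(id29) recv 48: fwd; pos6(id80) recv 40: drop; pos1(id71) recv 84: fwd
Round 3: pos3(id48) recv 79: fwd; pos4(id40) recv 71: fwd; pos5(id29) recv 69: fwd; pos6(id80) recv 48: drop; pos2(id69) recv 84: fwd
Round 4: pos4(id40) recv 79: fwd; pos5(id29) recv 71: fwd; pos6(id80) recv 69: drop; pos3(id48) recv 84: fwd
Round 5: pos5(id29) recv 79: fwd; pos6(id80) recv 71: drop; pos4(id40) recv 84: fwd
Round 6: pos6(id80) recv 79: drop; pos5(id29) recv 84: fwd
Round 7: pos6(id80) recv 84: fwd
Round 8: pos7(id84) recv 84: ELECTED
Message ID 71 originates at pos 1; dropped at pos 6 in round 5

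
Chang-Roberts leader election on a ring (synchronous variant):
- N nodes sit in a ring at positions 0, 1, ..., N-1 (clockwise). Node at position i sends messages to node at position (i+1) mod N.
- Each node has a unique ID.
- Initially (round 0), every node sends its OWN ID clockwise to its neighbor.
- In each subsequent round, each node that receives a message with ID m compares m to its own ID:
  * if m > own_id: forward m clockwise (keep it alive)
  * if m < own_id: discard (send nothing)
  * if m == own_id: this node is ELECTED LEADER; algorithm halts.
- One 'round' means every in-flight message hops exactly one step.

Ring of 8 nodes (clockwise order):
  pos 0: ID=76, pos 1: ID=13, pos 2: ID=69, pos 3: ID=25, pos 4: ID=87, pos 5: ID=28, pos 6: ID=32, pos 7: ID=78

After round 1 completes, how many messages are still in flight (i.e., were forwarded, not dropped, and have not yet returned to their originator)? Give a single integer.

Round 1: pos1(id13) recv 76: fwd; pos2(id69) recv 13: drop; pos3(id25) recv 69: fwd; pos4(id87) recv 25: drop; pos5(id28) recv 87: fwd; pos6(id32) recv 28: drop; pos7(id78) recv 32: drop; pos0(id76) recv 78: fwd
After round 1: 4 messages still in flight

Answer: 4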